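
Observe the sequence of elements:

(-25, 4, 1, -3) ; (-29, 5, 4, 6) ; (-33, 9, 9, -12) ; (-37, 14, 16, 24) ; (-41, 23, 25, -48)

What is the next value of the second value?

37

Second value — each term is the sum of the two before it: 4, 5, 9, 14, 23 → 37.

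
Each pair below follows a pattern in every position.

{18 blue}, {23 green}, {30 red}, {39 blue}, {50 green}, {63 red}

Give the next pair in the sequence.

{78 blue}

For the first component, differences are 5, 7, 9, … (increasing by 2 each time): 18, 23, 30, 39, 50, 63 → 78.
Colour: blue, green, red, blue, green, red → blue (repeats blue → green → red).
Combining the parts gives {78 blue}.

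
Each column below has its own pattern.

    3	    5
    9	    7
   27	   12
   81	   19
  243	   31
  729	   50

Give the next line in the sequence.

First component: 3, 9, 27, 81, 243, 729 → 2187 (×3 each step).
Second component: each term is the sum of the two before it; 5, 7, 12, 19, 31, 50 → 81.
So the next line is 2187  81.

2187  81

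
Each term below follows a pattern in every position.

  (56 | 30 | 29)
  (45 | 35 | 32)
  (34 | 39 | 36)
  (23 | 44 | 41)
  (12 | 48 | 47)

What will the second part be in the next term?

Second part goes 30, 35, 39, 44, 48 → 53 (alternating steps +5, +4, +5, +4, …).

53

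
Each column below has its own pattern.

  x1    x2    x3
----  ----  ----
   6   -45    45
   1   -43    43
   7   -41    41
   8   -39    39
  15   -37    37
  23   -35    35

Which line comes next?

For the column x1, each term is the sum of the two before it: 6, 1, 7, 8, 15, 23 → 38.
Column x2 goes -45, -43, -41, -39, -37, -35 → -33 (+2 each step).
For the column x3, always the negative of the column x2: 45, 43, 41, 39, 37, 35 → 33.
So the next line is 38  -33  33.

38  -33  33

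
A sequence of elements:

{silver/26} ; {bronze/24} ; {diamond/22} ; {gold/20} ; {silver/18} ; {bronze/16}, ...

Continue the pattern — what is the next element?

Rank — repeats silver → bronze → diamond → gold: silver, bronze, diamond, gold, silver, bronze → diamond.
Second coordinate — −2 each step: 26, 24, 22, 20, 18, 16 → 14.
So the next element is {diamond/14}.

{diamond/14}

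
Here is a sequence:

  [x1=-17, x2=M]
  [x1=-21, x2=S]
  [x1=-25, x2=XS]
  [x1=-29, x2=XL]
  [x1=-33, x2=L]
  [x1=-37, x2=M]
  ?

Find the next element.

[x1=-41, x2=S]

X1 — −4 each step: -17, -21, -25, -29, -33, -37 → -41.
For the x2, repeats M → S → XS → XL → L: M, S, XS, XL, L, M → S.
So the next element is [x1=-41, x2=S].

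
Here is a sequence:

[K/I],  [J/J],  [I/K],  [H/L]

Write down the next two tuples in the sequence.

[G/M], [F/N]

First letter goes K, J, I, H → G → F (letters move back 1 place in the alphabet).
For the second letter, letters move forward 1 place in the alphabet: I, J, K, L → M → N.
So the next two tuples are [G/M] and [F/N].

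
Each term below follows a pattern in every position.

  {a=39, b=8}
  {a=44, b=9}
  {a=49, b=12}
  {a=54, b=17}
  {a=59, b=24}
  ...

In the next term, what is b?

33

B — differences are 1, 3, 5, … (increasing by 2 each time): 8, 9, 12, 17, 24 → 33.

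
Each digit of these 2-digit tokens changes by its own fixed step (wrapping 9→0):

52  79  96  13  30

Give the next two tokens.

For the first digit, +2 each step, mod 10: 5, 7, 9, 1, 3 → 5 → 7.
Second digit goes 2, 9, 6, 3, 0 → 7 → 4 (−3 each step, mod 10).
So the next two tokens are 57 and 74.

57 then 74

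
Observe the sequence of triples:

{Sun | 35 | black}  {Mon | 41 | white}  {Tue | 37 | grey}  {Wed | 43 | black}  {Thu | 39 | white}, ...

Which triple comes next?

{Fri | 45 | grey}

Day goes Sun, Mon, Tue, Wed, Thu → Fri (runs through the weekdays Mon→Sun).
For the second slot, alternating steps +6, −4, +6, −4, …: 35, 41, 37, 43, 39 → 45.
Shade: black, white, grey, black, white → grey (repeats black → white → grey).
Putting it together: {Fri | 45 | grey}.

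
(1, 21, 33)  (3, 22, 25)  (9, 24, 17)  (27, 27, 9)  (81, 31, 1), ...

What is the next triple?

(243, 36, -7)

First entry: ×3 each step, so 1, 3, 9, 27, 81 → 243.
Second entry — differences are 1, 2, 3, … (increasing by 1 each time): 21, 22, 24, 27, 31 → 36.
For the third entry, −8 each step: 33, 25, 17, 9, 1 → -7.
Combining the parts gives (243, 36, -7).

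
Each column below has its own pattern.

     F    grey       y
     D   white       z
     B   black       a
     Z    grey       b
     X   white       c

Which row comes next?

V  black  d

First letter — letters move back 2 places in the alphabet, wrapping A→Z: F, D, B, Z, X → V.
Shade: repeats grey → white → black; grey, white, black, grey, white → black.
Second letter: y, z, a, b, c → d (letters move forward 1 place in the alphabet, wrapping Z→A).
Combining the parts gives V  black  d.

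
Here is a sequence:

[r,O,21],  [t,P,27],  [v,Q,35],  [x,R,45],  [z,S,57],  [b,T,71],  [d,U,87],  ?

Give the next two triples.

[f,V,105], [h,W,125]

First letter: letters move forward 2 places in the alphabet, wrapping Z→A, so r, t, v, x, z, b, d → f → h.
Second letter: letters move forward 1 place in the alphabet; O, P, Q, R, S, T, U → V → W.
Third coordinate — differences are 6, 8, 10, … (increasing by 2 each time): 21, 27, 35, 45, 57, 71, 87 → 105 → 125.
So the next two triples are [f,V,105] and [h,W,125].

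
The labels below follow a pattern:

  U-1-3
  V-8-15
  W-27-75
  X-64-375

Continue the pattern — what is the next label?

Y-125-1875

Letter: U, V, W, X → Y (letters move forward 1 place in the alphabet).
Second component: perfect cubes: 1³, 2³, 3³, …; 1, 8, 27, 64 → 125.
Third component: ×5 each step, so 3, 15, 75, 375 → 1875.
So the next label is Y-125-1875.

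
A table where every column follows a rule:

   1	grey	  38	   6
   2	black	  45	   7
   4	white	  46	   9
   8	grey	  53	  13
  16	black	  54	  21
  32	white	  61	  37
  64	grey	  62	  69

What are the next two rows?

128  black  69  133; 256  white  70  261

First component: 1, 2, 4, 8, 16, 32, 64 → 128 → 256 (×2 each step).
Shade goes grey, black, white, grey, black, white, grey → black → white (repeats grey → black → white).
Third component: 38, 45, 46, 53, 54, 61, 62 → 69 → 70 (alternating steps +7, +1, +7, +1, …).
For the fourth component, always 5 more than the first component: 6, 7, 9, 13, 21, 37, 69 → 133 → 261.
So the next two rows are 128  black  69  133 and 256  white  70  261.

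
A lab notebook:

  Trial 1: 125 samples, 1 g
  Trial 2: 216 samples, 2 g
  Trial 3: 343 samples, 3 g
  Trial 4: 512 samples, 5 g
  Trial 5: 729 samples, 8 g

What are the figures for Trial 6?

1000 samples, 13 g

Samples: perfect cubes: 5³, 6³, 7³, …, so 125, 216, 343, 512, 729 → 1000.
G — each term is the sum of the two before it: 1, 2, 3, 5, 8 → 13.
So the next line is 1000 samples, 13 g.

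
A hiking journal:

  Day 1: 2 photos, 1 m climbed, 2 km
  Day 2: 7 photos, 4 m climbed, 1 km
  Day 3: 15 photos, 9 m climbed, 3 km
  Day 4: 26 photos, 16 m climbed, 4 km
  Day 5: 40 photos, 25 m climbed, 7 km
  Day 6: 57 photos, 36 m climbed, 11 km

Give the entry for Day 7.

77 photos, 49 m climbed, 18 km

Photos: 2, 7, 15, 26, 40, 57 → 77 (differences are 5, 8, 11, … (increasing by 3 each time)).
M climbed — perfect squares: 1², 2², 3², …: 1, 4, 9, 16, 25, 36 → 49.
Km: 2, 1, 3, 4, 7, 11 → 18 (each term is the sum of the two before it).
So the next row is 77 photos, 49 m climbed, 18 km.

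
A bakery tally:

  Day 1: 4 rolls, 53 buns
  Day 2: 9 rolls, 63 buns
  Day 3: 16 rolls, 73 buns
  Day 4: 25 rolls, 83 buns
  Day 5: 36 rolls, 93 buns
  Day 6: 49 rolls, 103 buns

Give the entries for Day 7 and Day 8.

For the rolls, perfect squares: 2², 3², 4², …: 4, 9, 16, 25, 36, 49 → 64 → 81.
Buns: +10 each step, so 53, 63, 73, 83, 93, 103 → 113 → 123.
So the next two lines are 64 rolls, 113 buns and 81 rolls, 123 buns.

64 rolls, 113 buns; 81 rolls, 123 buns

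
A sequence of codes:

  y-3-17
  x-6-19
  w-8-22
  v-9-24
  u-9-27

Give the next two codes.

Letter goes y, x, w, v, u → t → s (letters move back 1 place in the alphabet).
For the second component, differences are 3, 2, 1, … (decreasing by 1 each time): 3, 6, 8, 9, 9 → 8 → 6.
For the third component, alternating steps +2, +3, +2, +3, …: 17, 19, 22, 24, 27 → 29 → 32.
Putting the parts together: t-8-29 and then s-6-32.

t-8-29, s-6-32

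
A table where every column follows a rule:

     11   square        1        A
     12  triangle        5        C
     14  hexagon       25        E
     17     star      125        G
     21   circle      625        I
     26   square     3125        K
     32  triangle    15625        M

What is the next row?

39  hexagon  78125  O

First component: differences are 1, 2, 3, … (increasing by 1 each time), so 11, 12, 14, 17, 21, 26, 32 → 39.
For the shape, repeats square → triangle → hexagon → star → circle: square, triangle, hexagon, star, circle, square, triangle → hexagon.
Third component: ×5 each step, so 1, 5, 25, 125, 625, 3125, 15625 → 78125.
For the letter, letters move forward 2 places in the alphabet: A, C, E, G, I, K, M → O.
So the next row is 39  hexagon  78125  O.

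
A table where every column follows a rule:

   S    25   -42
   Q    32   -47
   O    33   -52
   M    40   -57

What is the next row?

K  41  -62

Letter: S, Q, O, M → K (letters move back 2 places in the alphabet).
For the second component, alternating steps +7, +1, +7, +1, …: 25, 32, 33, 40 → 41.
Third component: −5 each step, so -42, -47, -52, -57 → -62.
So the next row is K  41  -62.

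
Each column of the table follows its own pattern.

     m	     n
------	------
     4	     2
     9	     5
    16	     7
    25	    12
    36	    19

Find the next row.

Column m: perfect squares: 2², 3², 4², …, so 4, 9, 16, 25, 36 → 49.
Column n: 2, 5, 7, 12, 19 → 31 (each term is the sum of the two before it).
Putting it together: 49  31.

49  31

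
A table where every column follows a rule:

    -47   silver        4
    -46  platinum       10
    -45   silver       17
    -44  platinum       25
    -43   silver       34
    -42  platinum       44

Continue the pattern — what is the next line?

-41  silver  55

First component: -47, -46, -45, -44, -43, -42 → -41 (+1 each step).
Metal goes silver, platinum, silver, platinum, silver, platinum → silver (alternates silver ↔ platinum).
Third component: 4, 10, 17, 25, 34, 44 → 55 (differences are 6, 7, 8, … (increasing by 1 each time)).
Combining the parts gives -41  silver  55.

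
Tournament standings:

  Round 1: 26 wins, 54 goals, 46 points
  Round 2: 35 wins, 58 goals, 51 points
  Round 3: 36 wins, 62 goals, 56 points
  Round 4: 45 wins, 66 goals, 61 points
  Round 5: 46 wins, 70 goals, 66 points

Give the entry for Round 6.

Wins: alternating steps +9, +1, +9, +1, …, so 26, 35, 36, 45, 46 → 55.
Goals: +4 each step, so 54, 58, 62, 66, 70 → 74.
Points: +5 each step, so 46, 51, 56, 61, 66 → 71.
So the next line is 55 wins, 74 goals, 71 points.

55 wins, 74 goals, 71 points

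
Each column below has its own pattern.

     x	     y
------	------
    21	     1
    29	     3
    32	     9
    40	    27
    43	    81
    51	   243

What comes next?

54  729

Column x: alternating steps +8, +3, +8, +3, …; 21, 29, 32, 40, 43, 51 → 54.
For the column y, ×3 each step: 1, 3, 9, 27, 81, 243 → 729.
Putting it together: 54  729.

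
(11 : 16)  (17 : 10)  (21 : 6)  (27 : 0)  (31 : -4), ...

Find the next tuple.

First part: alternating steps +6, +4, +6, +4, …, so 11, 17, 21, 27, 31 → 37.
Second part goes 16, 10, 6, 0, -4 → -10 (together with the first part always sums to 27).
Combining the parts gives (37 : -10).

(37 : -10)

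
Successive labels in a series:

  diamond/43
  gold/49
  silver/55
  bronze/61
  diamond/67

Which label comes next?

Rank: diamond, gold, silver, bronze, diamond → gold (repeats diamond → gold → silver → bronze).
Second component: +6 each step, so 43, 49, 55, 61, 67 → 73.
Putting it together: gold/73.

gold/73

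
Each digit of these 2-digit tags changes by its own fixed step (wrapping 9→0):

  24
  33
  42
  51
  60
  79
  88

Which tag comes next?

97

First digit: 2, 3, 4, 5, 6, 7, 8 → 9 (+1 each step, mod 10).
Second digit: −1 each step, mod 10, so 4, 3, 2, 1, 0, 9, 8 → 7.
So the next tag is 97.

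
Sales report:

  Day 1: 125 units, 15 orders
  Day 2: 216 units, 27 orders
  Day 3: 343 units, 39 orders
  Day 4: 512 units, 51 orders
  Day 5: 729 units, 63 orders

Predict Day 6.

Units — perfect cubes: 5³, 6³, 7³, …: 125, 216, 343, 512, 729 → 1000.
For the orders, +12 each step: 15, 27, 39, 51, 63 → 75.
So the next record is 1000 units, 75 orders.

1000 units, 75 orders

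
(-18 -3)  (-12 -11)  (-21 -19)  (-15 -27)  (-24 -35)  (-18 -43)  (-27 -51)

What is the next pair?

First component: alternating steps +6, −9, +6, −9, …, so -18, -12, -21, -15, -24, -18, -27 → -21.
Second component: −8 each step; -3, -11, -19, -27, -35, -43, -51 → -59.
So the next pair is (-21 -59).

(-21 -59)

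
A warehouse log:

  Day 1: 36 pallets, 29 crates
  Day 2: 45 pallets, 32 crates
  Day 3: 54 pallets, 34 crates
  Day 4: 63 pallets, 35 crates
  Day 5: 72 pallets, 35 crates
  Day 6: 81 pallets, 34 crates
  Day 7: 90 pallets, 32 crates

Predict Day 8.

Pallets: +9 each step; 36, 45, 54, 63, 72, 81, 90 → 99.
Crates: differences are 3, 2, 1, … (decreasing by 1 each time), so 29, 32, 34, 35, 35, 34, 32 → 29.
Putting it together: 99 pallets, 29 crates.

99 pallets, 29 crates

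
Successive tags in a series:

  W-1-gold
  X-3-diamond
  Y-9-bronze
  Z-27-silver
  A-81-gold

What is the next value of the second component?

243

Second component — ×3 each step: 1, 3, 9, 27, 81 → 243.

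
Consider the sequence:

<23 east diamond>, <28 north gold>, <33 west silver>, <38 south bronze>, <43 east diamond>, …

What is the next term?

<48 north gold>

First slot: 23, 28, 33, 38, 43 → 48 (+5 each step).
Direction: repeats east → north → west → south; east, north, west, south, east → north.
Rank: diamond, gold, silver, bronze, diamond → gold (repeats diamond → gold → silver → bronze).
So the next term is <48 north gold>.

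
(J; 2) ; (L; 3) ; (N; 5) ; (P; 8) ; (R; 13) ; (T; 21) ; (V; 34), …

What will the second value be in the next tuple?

Second value — each term is the sum of the two before it: 2, 3, 5, 8, 13, 21, 34 → 55.

55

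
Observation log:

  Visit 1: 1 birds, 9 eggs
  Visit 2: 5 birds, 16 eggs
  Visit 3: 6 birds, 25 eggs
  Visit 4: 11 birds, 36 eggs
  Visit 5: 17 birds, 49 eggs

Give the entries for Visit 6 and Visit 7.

28 birds, 64 eggs; 45 birds, 81 eggs

For the birds, each term is the sum of the two before it: 1, 5, 6, 11, 17 → 28 → 45.
Eggs: perfect squares: 3², 4², 5², …, so 9, 16, 25, 36, 49 → 64 → 81.
Putting the parts together: 28 birds, 64 eggs and then 45 birds, 81 eggs.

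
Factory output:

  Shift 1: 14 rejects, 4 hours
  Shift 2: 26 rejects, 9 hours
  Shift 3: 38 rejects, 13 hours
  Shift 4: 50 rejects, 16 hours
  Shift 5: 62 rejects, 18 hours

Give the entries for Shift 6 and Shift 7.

74 rejects, 19 hours; 86 rejects, 19 hours

Rejects: +12 each step; 14, 26, 38, 50, 62 → 74 → 86.
Hours: differences are 5, 4, 3, … (decreasing by 1 each time); 4, 9, 13, 16, 18 → 19 → 19.
So the next two rows are 74 rejects, 19 hours and 86 rejects, 19 hours.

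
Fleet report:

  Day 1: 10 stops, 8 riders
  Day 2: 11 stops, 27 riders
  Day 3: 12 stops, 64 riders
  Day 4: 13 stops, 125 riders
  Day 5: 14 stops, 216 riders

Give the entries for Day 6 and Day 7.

15 stops, 343 riders; 16 stops, 512 riders

Stops: +1 each step, so 10, 11, 12, 13, 14 → 15 → 16.
Riders goes 8, 27, 64, 125, 216 → 343 → 512 (perfect cubes: 2³, 3³, 4³, …).
So the next two lines are 15 stops, 343 riders and 16 stops, 512 riders.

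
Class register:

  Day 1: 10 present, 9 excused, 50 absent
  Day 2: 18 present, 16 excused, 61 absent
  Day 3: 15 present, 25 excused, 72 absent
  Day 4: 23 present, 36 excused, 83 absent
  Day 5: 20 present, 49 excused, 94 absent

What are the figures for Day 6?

28 present, 64 excused, 105 absent

Present: alternating steps +8, −3, +8, −3, …, so 10, 18, 15, 23, 20 → 28.
Excused — perfect squares: 3², 4², 5², …: 9, 16, 25, 36, 49 → 64.
Absent goes 50, 61, 72, 83, 94 → 105 (+11 each step).
Combining the parts gives 28 present, 64 excused, 105 absent.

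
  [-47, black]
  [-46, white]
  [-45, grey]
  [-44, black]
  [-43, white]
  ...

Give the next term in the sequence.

First value — +1 each step: -47, -46, -45, -44, -43 → -42.
Shade — repeats black → white → grey: black, white, grey, black, white → grey.
So the next term is [-42, grey].

[-42, grey]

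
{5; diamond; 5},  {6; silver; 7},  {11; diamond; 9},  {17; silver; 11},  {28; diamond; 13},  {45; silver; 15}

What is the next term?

{73; diamond; 17}

First part — each term is the sum of the two before it: 5, 6, 11, 17, 28, 45 → 73.
Rank: diamond, silver, diamond, silver, diamond, silver → diamond (alternates diamond ↔ silver).
Third part: +2 each step; 5, 7, 9, 11, 13, 15 → 17.
Putting it together: {73; diamond; 17}.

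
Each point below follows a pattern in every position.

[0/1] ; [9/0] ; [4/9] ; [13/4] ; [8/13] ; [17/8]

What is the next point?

[12/17]

First component — alternating steps +9, −5, +9, −5, …: 0, 9, 4, 13, 8, 17 → 12.
Second component — always the previous value of the first component: 1, 0, 9, 4, 13, 8 → 17.
So the next point is [12/17].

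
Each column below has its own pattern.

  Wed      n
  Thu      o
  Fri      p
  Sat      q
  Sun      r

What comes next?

For the day, runs through the weekdays Mon→Sun: Wed, Thu, Fri, Sat, Sun → Mon.
Letter: letters move forward 1 place in the alphabet, so n, o, p, q, r → s.
Putting it together: Mon  s.

Mon  s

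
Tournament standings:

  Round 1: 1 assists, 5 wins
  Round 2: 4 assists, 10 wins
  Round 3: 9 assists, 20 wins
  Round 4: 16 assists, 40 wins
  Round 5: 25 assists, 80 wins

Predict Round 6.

Assists: perfect squares: 1², 2², 3², …, so 1, 4, 9, 16, 25 → 36.
Wins: ×2 each step, so 5, 10, 20, 40, 80 → 160.
So the next line is 36 assists, 160 wins.

36 assists, 160 wins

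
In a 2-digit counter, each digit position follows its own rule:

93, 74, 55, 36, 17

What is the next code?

For the first digit, −2 each step, mod 10: 9, 7, 5, 3, 1 → 9.
For the second digit, +1 each step, mod 10: 3, 4, 5, 6, 7 → 8.
Combining the parts gives 98.

98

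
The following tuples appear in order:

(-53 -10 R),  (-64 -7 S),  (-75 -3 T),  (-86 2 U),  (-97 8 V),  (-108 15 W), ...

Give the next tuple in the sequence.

(-119 23 X)

First entry — −11 each step: -53, -64, -75, -86, -97, -108 → -119.
Second entry: -10, -7, -3, 2, 8, 15 → 23 (differences are 3, 4, 5, … (increasing by 1 each time)).
For the letter, letters move forward 1 place in the alphabet: R, S, T, U, V, W → X.
Combining the parts gives (-119 23 X).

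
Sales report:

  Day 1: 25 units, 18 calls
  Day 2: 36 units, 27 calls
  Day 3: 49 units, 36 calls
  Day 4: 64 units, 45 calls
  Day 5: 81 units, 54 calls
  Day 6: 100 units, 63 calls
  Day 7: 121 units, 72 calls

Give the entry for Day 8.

Units: perfect squares: 5², 6², 7², …, so 25, 36, 49, 64, 81, 100, 121 → 144.
Calls — +9 each step: 18, 27, 36, 45, 54, 63, 72 → 81.
Putting it together: 144 units, 81 calls.

144 units, 81 calls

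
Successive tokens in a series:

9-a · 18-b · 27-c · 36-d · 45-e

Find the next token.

First component: +9 each step, so 9, 18, 27, 36, 45 → 54.
Letter: letters move forward 1 place in the alphabet, so a, b, c, d, e → f.
Putting it together: 54-f.

54-f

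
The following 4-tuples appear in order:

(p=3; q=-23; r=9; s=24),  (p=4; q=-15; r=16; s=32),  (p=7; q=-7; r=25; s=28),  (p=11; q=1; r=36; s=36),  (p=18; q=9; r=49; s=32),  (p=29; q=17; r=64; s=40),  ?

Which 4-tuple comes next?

P: each term is the sum of the two before it; 3, 4, 7, 11, 18, 29 → 47.
Q: -23, -15, -7, 1, 9, 17 → 25 (+8 each step).
For the r, perfect squares: 3², 4², 5², …: 9, 16, 25, 36, 49, 64 → 81.
S: alternating steps +8, −4, +8, −4, …, so 24, 32, 28, 36, 32, 40 → 36.
So the next 4-tuple is (p=47; q=25; r=81; s=36).

(p=47; q=25; r=81; s=36)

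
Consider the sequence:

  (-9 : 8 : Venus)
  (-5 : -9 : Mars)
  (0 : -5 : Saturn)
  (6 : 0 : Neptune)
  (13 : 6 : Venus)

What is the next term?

(21 : 13 : Mars)

First part: differences are 4, 5, 6, … (increasing by 1 each time), so -9, -5, 0, 6, 13 → 21.
Second part: always the previous value of the first part; 8, -9, -5, 0, 6 → 13.
Planet: Venus, Mars, Saturn, Neptune, Venus → Mars (repeats Venus → Mars → Saturn → Neptune).
Combining the parts gives (21 : 13 : Mars).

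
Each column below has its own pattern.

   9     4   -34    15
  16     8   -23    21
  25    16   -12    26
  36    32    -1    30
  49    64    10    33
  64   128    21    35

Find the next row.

First component: perfect squares: 3², 4², 5², …, so 9, 16, 25, 36, 49, 64 → 81.
For the second component, ×2 each step: 4, 8, 16, 32, 64, 128 → 256.
Third component: -34, -23, -12, -1, 10, 21 → 32 (+11 each step).
For the fourth component, differences are 6, 5, 4, … (decreasing by 1 each time): 15, 21, 26, 30, 33, 35 → 36.
Combining the parts gives 81  256  32  36.

81  256  32  36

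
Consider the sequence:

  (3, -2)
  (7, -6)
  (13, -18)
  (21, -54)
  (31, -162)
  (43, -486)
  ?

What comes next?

First entry: 3, 7, 13, 21, 31, 43 → 57 (differences are 4, 6, 8, … (increasing by 2 each time)).
For the second entry, ×3 each step: -2, -6, -18, -54, -162, -486 → -1458.
Putting it together: (57, -1458).

(57, -1458)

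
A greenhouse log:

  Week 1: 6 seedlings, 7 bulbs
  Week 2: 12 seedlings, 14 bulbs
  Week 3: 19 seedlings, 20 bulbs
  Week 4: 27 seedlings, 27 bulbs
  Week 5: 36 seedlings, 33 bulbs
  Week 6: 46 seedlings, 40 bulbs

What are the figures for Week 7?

57 seedlings, 46 bulbs

Seedlings — differences are 6, 7, 8, … (increasing by 1 each time): 6, 12, 19, 27, 36, 46 → 57.
For the bulbs, alternating steps +7, +6, +7, +6, …: 7, 14, 20, 27, 33, 40 → 46.
Combining the parts gives 57 seedlings, 46 bulbs.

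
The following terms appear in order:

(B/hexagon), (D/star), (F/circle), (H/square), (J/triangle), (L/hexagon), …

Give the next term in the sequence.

(N/star)

Letter — letters move forward 2 places in the alphabet: B, D, F, H, J, L → N.
Shape: repeats hexagon → star → circle → square → triangle, so hexagon, star, circle, square, triangle, hexagon → star.
So the next term is (N/star).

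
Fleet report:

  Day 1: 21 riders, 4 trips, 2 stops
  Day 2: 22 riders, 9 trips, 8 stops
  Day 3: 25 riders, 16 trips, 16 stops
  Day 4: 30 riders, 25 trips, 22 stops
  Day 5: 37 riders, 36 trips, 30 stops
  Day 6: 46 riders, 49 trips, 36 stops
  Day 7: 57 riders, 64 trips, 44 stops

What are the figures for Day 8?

Riders: differences are 1, 3, 5, … (increasing by 2 each time), so 21, 22, 25, 30, 37, 46, 57 → 70.
Trips — perfect squares: 2², 3², 4², …: 4, 9, 16, 25, 36, 49, 64 → 81.
Stops: alternating steps +6, +8, +6, +8, …; 2, 8, 16, 22, 30, 36, 44 → 50.
Putting it together: 70 riders, 81 trips, 50 stops.

70 riders, 81 trips, 50 stops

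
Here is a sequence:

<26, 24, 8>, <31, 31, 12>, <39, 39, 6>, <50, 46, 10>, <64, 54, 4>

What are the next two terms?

<81, 61, 8>, <101, 69, 2>

First component: 26, 31, 39, 50, 64 → 81 → 101 (differences are 5, 8, 11, … (increasing by 3 each time)).
Second component: 24, 31, 39, 46, 54 → 61 → 69 (alternating steps +7, +8, +7, +8, …).
Third component: alternating steps +4, −6, +4, −6, …, so 8, 12, 6, 10, 4 → 8 → 2.
So the next two terms are <81, 61, 8> and <101, 69, 2>.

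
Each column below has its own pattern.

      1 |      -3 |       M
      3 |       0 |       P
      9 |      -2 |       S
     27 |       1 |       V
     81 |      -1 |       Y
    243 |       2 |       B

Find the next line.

729  0  E

First component: 1, 3, 9, 27, 81, 243 → 729 (×3 each step).
Second component: alternating steps +3, −2, +3, −2, …; -3, 0, -2, 1, -1, 2 → 0.
Letter: M, P, S, V, Y, B → E (letters move forward 3 places in the alphabet, wrapping Z→A).
Combining the parts gives 729  0  E.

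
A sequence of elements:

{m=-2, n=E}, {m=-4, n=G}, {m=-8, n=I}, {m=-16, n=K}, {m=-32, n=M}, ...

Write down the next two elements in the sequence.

{m=-64, n=O}, {m=-128, n=Q}

M: -2, -4, -8, -16, -32 → -64 → -128 (×2 each step).
N: E, G, I, K, M → O → Q (letters move forward 2 places in the alphabet).
Putting the parts together: {m=-64, n=O} and then {m=-128, n=Q}.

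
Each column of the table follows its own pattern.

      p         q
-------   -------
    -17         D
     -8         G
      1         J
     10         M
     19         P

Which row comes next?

28  S

Column p goes -17, -8, 1, 10, 19 → 28 (+9 each step).
For the column q, letters move forward 3 places in the alphabet: D, G, J, M, P → S.
So the next row is 28  S.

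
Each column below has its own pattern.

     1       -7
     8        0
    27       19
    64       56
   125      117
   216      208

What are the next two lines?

343  335; 512  504

First component: perfect cubes: 1³, 2³, 3³, …; 1, 8, 27, 64, 125, 216 → 343 → 512.
For the second component, always 8 less than the first component: -7, 0, 19, 56, 117, 208 → 335 → 504.
So the next two lines are 343  335 and 512  504.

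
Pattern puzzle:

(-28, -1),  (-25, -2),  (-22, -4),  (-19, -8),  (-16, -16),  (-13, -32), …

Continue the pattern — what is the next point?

(-10, -64)

First coordinate — +3 each step: -28, -25, -22, -19, -16, -13 → -10.
For the second coordinate, ×2 each step: -1, -2, -4, -8, -16, -32 → -64.
So the next point is (-10, -64).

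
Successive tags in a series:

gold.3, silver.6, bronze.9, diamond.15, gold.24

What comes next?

Rank: repeats gold → silver → bronze → diamond, so gold, silver, bronze, diamond, gold → silver.
Second component: each term is the sum of the two before it; 3, 6, 9, 15, 24 → 39.
Combining the parts gives silver.39.

silver.39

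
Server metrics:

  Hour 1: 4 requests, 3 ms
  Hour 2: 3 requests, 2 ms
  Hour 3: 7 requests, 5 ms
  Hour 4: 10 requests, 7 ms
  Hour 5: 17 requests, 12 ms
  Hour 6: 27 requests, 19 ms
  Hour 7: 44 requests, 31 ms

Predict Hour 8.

71 requests, 50 ms

Requests: each term is the sum of the two before it, so 4, 3, 7, 10, 17, 27, 44 → 71.
Ms — each term is the sum of the two before it: 3, 2, 5, 7, 12, 19, 31 → 50.
Combining the parts gives 71 requests, 50 ms.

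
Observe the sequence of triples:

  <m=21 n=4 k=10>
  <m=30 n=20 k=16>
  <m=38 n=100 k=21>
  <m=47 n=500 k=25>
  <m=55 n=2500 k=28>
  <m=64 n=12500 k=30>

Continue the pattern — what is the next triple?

<m=72 n=62500 k=31>

M: alternating steps +9, +8, +9, +8, …, so 21, 30, 38, 47, 55, 64 → 72.
N: ×5 each step, so 4, 20, 100, 500, 2500, 12500 → 62500.
K: 10, 16, 21, 25, 28, 30 → 31 (differences are 6, 5, 4, … (decreasing by 1 each time)).
Combining the parts gives <m=72 n=62500 k=31>.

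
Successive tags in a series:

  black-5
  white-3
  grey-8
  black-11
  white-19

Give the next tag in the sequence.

grey-30

Shade: black, white, grey, black, white → grey (repeats black → white → grey).
Second component goes 5, 3, 8, 11, 19 → 30 (each term is the sum of the two before it).
So the next tag is grey-30.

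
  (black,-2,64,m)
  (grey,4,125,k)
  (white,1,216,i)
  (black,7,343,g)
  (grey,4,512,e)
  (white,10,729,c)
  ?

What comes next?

(black,7,1000,a)

Shade: black, grey, white, black, grey, white → black (repeats black → grey → white).
For the second coordinate, alternating steps +6, −3, +6, −3, …: -2, 4, 1, 7, 4, 10 → 7.
For the third coordinate, perfect cubes: 4³, 5³, 6³, …: 64, 125, 216, 343, 512, 729 → 1000.
Letter: letters move back 2 places in the alphabet, so m, k, i, g, e, c → a.
Combining the parts gives (black,7,1000,a).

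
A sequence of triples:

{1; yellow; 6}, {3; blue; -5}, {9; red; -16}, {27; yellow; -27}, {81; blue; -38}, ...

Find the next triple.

{243; red; -49}

First value goes 1, 3, 9, 27, 81 → 243 (×3 each step).
Colour goes yellow, blue, red, yellow, blue → red (repeats yellow → blue → red).
Third value: −11 each step, so 6, -5, -16, -27, -38 → -49.
Combining the parts gives {243; red; -49}.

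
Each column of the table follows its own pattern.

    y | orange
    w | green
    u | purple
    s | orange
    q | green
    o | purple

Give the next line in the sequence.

For the letter, letters move back 2 places in the alphabet: y, w, u, s, q, o → m.
Colour: repeats orange → green → purple, so orange, green, purple, orange, green, purple → orange.
Putting it together: m  orange.

m  orange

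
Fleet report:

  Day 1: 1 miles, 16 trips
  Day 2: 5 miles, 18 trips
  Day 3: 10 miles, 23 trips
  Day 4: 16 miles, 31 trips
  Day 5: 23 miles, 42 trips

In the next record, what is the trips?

56

Trips: differences are 2, 5, 8, … (increasing by 3 each time), so 16, 18, 23, 31, 42 → 56.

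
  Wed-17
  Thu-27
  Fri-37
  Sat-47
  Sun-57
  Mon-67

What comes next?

Day: runs through the weekdays Mon→Sun; Wed, Thu, Fri, Sat, Sun, Mon → Tue.
Second component — +10 each step: 17, 27, 37, 47, 57, 67 → 77.
Putting it together: Tue-77.

Tue-77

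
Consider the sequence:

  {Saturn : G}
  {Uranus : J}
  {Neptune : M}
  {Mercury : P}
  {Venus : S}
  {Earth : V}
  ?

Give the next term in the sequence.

{Mars : Y}

Planet: Saturn, Uranus, Neptune, Mercury, Venus, Earth → Mars (runs through the planets Mercury→Neptune).
Letter: letters move forward 3 places in the alphabet, so G, J, M, P, S, V → Y.
Combining the parts gives {Mars : Y}.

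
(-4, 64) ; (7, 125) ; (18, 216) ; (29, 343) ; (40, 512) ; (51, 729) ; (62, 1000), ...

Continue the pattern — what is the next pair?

(73, 1331)

First coordinate: +11 each step, so -4, 7, 18, 29, 40, 51, 62 → 73.
Second coordinate — perfect cubes: 4³, 5³, 6³, …: 64, 125, 216, 343, 512, 729, 1000 → 1331.
Putting it together: (73, 1331).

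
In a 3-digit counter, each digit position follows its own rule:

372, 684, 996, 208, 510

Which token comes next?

822

First digit: +3 each step, mod 10; 3, 6, 9, 2, 5 → 8.
Second digit: 7, 8, 9, 0, 1 → 2 (+1 each step, mod 10).
Third digit — +2 each step, mod 10: 2, 4, 6, 8, 0 → 2.
So the next token is 822.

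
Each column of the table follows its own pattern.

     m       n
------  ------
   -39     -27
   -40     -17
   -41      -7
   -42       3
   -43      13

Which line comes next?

For the column m, −1 each step: -39, -40, -41, -42, -43 → -44.
For the column n, +10 each step: -27, -17, -7, 3, 13 → 23.
Putting it together: -44  23.

-44  23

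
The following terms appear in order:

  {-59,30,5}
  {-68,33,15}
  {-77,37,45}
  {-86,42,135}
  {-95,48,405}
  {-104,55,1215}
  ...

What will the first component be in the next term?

-113

For the first component, −9 each step: -59, -68, -77, -86, -95, -104 → -113.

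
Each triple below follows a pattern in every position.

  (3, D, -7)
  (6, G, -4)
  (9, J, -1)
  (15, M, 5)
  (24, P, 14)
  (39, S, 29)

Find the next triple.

(63, V, 53)

First value goes 3, 6, 9, 15, 24, 39 → 63 (each term is the sum of the two before it).
For the letter, letters move forward 3 places in the alphabet: D, G, J, M, P, S → V.
Third value — always 10 less than the first value: -7, -4, -1, 5, 14, 29 → 53.
Putting it together: (63, V, 53).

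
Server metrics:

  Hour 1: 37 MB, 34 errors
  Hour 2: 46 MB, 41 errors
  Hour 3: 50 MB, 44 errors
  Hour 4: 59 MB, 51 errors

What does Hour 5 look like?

For the MB, alternating steps +9, +4, +9, +4, …: 37, 46, 50, 59 → 63.
Errors — alternating steps +7, +3, +7, +3, …: 34, 41, 44, 51 → 54.
So the next line is 63 MB, 54 errors.

63 MB, 54 errors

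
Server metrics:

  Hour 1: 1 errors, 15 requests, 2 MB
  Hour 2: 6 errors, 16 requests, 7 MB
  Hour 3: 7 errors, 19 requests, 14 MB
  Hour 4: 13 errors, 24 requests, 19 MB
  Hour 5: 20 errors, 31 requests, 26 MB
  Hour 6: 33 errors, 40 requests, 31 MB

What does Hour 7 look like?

Errors: each term is the sum of the two before it, so 1, 6, 7, 13, 20, 33 → 53.
Requests: 15, 16, 19, 24, 31, 40 → 51 (differences are 1, 3, 5, … (increasing by 2 each time)).
MB goes 2, 7, 14, 19, 26, 31 → 38 (alternating steps +5, +7, +5, +7, …).
Putting it together: 53 errors, 51 requests, 38 MB.

53 errors, 51 requests, 38 MB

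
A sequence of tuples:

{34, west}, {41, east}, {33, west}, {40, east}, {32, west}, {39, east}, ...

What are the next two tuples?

First coordinate — alternating steps +7, −8, +7, −8, …: 34, 41, 33, 40, 32, 39 → 31 → 38.
Direction: alternates west ↔ east, so west, east, west, east, west, east → west → east.
Putting the parts together: {31, west} and then {38, east}.

{31, west}, {38, east}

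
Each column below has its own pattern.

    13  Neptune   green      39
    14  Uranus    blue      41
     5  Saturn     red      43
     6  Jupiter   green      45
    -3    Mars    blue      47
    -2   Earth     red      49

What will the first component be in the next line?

-11

First component: 13, 14, 5, 6, -3, -2 → -11 (alternating steps +1, −9, +1, −9, …).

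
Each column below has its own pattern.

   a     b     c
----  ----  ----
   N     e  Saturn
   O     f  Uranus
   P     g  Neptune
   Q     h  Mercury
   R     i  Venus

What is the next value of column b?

For the column b, letters move forward 1 place in the alphabet: e, f, g, h, i → j.

j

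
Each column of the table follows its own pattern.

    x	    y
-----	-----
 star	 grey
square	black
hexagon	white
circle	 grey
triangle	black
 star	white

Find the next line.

Column x: repeats star → square → hexagon → circle → triangle, so star, square, hexagon, circle, triangle, star → square.
Column y: repeats grey → black → white; grey, black, white, grey, black, white → grey.
Putting it together: square  grey.

square  grey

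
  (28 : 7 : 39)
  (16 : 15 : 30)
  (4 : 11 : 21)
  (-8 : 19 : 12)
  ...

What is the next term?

(-20 : 15 : 3)

First entry: −12 each step; 28, 16, 4, -8 → -20.
For the second entry, alternating steps +8, −4, +8, −4, …: 7, 15, 11, 19 → 15.
For the third entry, −9 each step: 39, 30, 21, 12 → 3.
So the next term is (-20 : 15 : 3).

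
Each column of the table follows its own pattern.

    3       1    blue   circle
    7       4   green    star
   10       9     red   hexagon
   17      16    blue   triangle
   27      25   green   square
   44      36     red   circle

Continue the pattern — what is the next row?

First component — each term is the sum of the two before it: 3, 7, 10, 17, 27, 44 → 71.
Second component goes 1, 4, 9, 16, 25, 36 → 49 (perfect squares: 1², 2², 3², …).
Colour: blue, green, red, blue, green, red → blue (repeats blue → green → red).
Shape: repeats circle → star → hexagon → triangle → square; circle, star, hexagon, triangle, square, circle → star.
Putting it together: 71  49  blue  star.

71  49  blue  star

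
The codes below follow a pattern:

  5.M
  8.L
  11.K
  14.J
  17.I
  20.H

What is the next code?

23.G

First component: +3 each step, so 5, 8, 11, 14, 17, 20 → 23.
Letter — letters move back 1 place in the alphabet: M, L, K, J, I, H → G.
Combining the parts gives 23.G.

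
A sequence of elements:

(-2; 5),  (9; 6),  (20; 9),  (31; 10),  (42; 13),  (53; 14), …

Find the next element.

First entry: -2, 9, 20, 31, 42, 53 → 64 (+11 each step).
Second entry — alternating steps +1, +3, +1, +3, …: 5, 6, 9, 10, 13, 14 → 17.
So the next element is (64; 17).

(64; 17)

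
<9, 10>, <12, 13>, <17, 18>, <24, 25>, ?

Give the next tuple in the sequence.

First coordinate — differences are 3, 5, 7, … (increasing by 2 each time): 9, 12, 17, 24 → 33.
For the second coordinate, always 1 more than the first coordinate: 10, 13, 18, 25 → 34.
So the next tuple is <33, 34>.

<33, 34>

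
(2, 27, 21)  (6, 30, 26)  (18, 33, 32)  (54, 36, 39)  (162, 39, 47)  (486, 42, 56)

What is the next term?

(1458, 45, 66)

First coordinate: ×3 each step, so 2, 6, 18, 54, 162, 486 → 1458.
Second coordinate: +3 each step; 27, 30, 33, 36, 39, 42 → 45.
For the third coordinate, differences are 5, 6, 7, … (increasing by 1 each time): 21, 26, 32, 39, 47, 56 → 66.
Putting it together: (1458, 45, 66).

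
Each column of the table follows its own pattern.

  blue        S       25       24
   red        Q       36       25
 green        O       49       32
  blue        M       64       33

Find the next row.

red  K  81  40

Colour goes blue, red, green, blue → red (repeats blue → red → green).
Letter: letters move back 2 places in the alphabet; S, Q, O, M → K.
Third component goes 25, 36, 49, 64 → 81 (perfect squares: 5², 6², 7², …).
Fourth component — alternating steps +1, +7, +1, +7, …: 24, 25, 32, 33 → 40.
Combining the parts gives red  K  81  40.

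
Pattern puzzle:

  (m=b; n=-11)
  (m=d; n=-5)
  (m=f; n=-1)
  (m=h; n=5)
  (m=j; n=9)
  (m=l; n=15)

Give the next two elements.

For the m, letters move forward 2 places in the alphabet: b, d, f, h, j, l → n → p.
N — alternating steps +6, +4, +6, +4, …: -11, -5, -1, 5, 9, 15 → 19 → 25.
Putting the parts together: (m=n; n=19) and then (m=p; n=25).

(m=n; n=19), (m=p; n=25)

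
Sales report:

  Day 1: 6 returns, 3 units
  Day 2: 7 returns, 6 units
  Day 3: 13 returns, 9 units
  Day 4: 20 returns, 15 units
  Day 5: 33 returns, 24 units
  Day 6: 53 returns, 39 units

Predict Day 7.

86 returns, 63 units

Returns: 6, 7, 13, 20, 33, 53 → 86 (each term is the sum of the two before it).
Units: each term is the sum of the two before it, so 3, 6, 9, 15, 24, 39 → 63.
So the next line is 86 returns, 63 units.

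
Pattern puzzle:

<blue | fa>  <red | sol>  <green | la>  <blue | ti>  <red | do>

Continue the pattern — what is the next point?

<green | re>

Colour — repeats blue → red → green: blue, red, green, blue, red → green.
Note: runs through the solfège scale do→ti; fa, sol, la, ti, do → re.
So the next point is <green | re>.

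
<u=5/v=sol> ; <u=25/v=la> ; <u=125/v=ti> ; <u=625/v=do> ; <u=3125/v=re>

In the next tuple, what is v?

For the v, runs through the solfège scale do→ti: sol, la, ti, do, re → mi.

mi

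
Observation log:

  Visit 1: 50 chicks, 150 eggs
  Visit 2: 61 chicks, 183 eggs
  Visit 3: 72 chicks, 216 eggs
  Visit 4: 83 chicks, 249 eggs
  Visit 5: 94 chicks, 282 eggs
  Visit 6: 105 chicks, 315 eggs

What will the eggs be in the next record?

348

Chicks goes 50, 61, 72, 83, 94, 105 → 116 (+11 each step).
For the eggs, always 3 × the chicks: 150, 183, 216, 249, 282, 315 → 348.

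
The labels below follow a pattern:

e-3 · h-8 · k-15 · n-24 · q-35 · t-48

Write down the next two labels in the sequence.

w-63 then z-80

Letter: letters move forward 3 places in the alphabet; e, h, k, n, q, t → w → z.
Second component: differences are 5, 7, 9, … (increasing by 2 each time), so 3, 8, 15, 24, 35, 48 → 63 → 80.
Putting the parts together: w-63 and then z-80.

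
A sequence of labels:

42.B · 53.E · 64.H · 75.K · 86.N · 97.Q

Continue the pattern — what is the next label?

108.T

First component: +11 each step; 42, 53, 64, 75, 86, 97 → 108.
Letter: letters move forward 3 places in the alphabet, so B, E, H, K, N, Q → T.
Combining the parts gives 108.T.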